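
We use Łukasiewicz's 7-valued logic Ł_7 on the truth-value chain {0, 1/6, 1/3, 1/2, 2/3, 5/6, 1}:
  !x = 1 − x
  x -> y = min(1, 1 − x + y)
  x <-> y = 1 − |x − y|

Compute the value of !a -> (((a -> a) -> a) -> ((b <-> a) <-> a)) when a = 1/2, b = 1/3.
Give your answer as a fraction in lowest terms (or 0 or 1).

1

!a = !1/2 = 1/2
a -> a = 1/2 -> 1/2 = 1
(a -> a) -> a = 1 -> 1/2 = 1/2
b <-> a = 1/3 <-> 1/2 = 5/6
(b <-> a) <-> a = 5/6 <-> 1/2 = 2/3
((a -> a) -> a) -> ((b <-> a) <-> a) = 1/2 -> 2/3 = 1
!a -> (((a -> a) -> a) -> ((b <-> a) <-> a)) = 1/2 -> 1 = 1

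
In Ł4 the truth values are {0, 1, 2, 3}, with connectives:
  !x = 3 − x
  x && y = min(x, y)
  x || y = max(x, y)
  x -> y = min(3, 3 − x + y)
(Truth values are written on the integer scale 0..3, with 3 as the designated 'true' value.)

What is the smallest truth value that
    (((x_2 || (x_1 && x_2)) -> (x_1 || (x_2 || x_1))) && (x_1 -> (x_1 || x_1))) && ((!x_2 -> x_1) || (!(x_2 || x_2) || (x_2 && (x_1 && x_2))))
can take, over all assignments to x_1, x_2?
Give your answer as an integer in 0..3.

2

Take x_1 = 0, x_2 = 1:
x_1 && x_2 = 0 && 1 = 0
x_2 || (x_1 && x_2) = 1 || 0 = 1
x_2 || x_1 = 1 || 0 = 1
x_1 || (x_2 || x_1) = 0 || 1 = 1
(x_2 || (x_1 && x_2)) -> (x_1 || (x_2 || x_1)) = 1 -> 1 = 3
x_1 || x_1 = 0 || 0 = 0
x_1 -> (x_1 || x_1) = 0 -> 0 = 3
((x_2 || (x_1 && x_2)) -> (x_1 || (x_2 || x_1))) && (x_1 -> (x_1 || x_1)) = 3 && 3 = 3
!x_2 = !1 = 2
!x_2 -> x_1 = 2 -> 0 = 1
x_2 || x_2 = 1 || 1 = 1
!(x_2 || x_2) = !1 = 2
x_1 && x_2 = 0 && 1 = 0
x_2 && (x_1 && x_2) = 1 && 0 = 0
!(x_2 || x_2) || (x_2 && (x_1 && x_2)) = 2 || 0 = 2
(!x_2 -> x_1) || (!(x_2 || x_2) || (x_2 && (x_1 && x_2))) = 1 || 2 = 2
(((x_2 || (x_1 && x_2)) -> (x_1 || (x_2 || x_1))) && (x_1 -> (x_1 || x_1))) && ((!x_2 -> x_1) || (!(x_2 || x_2) || (x_2 && (x_1 && x_2)))) = 3 && 2 = 2
No assignment yields a value below 2, so this is the minimum.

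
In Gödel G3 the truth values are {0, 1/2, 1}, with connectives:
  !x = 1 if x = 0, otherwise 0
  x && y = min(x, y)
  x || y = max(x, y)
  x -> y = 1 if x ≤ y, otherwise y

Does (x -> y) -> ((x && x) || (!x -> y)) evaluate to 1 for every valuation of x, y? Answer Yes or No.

No

Counterexample: take x = 0, y = 0.
x -> y = 0 -> 0 = 1
x && x = 0 && 0 = 0
!x = !0 = 1
!x -> y = 1 -> 0 = 0
(x && x) || (!x -> y) = 0 || 0 = 0
(x -> y) -> ((x && x) || (!x -> y)) = 1 -> 0 = 0
This gives 0 ≠ 1.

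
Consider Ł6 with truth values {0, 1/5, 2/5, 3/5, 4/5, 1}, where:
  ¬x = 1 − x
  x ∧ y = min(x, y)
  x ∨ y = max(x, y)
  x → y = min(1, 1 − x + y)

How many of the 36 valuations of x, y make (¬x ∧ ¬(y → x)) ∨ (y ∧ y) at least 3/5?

value 1: 6 assignments (counts)
value 4/5: 6 assignments (counts)
value 3/5: 6 assignments (counts)
value 2/5: 6 assignments
value 1/5: 6 assignments
value 0: 6 assignments
So 18 of the 36 assignments meet the threshold.

18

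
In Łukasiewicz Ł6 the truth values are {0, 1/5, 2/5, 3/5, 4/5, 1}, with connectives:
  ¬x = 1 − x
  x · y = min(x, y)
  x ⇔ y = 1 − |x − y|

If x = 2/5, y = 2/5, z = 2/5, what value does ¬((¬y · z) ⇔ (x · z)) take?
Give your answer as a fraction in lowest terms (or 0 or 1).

¬y = ¬2/5 = 3/5
¬y · z = 3/5 · 2/5 = 2/5
x · z = 2/5 · 2/5 = 2/5
(¬y · z) ⇔ (x · z) = 2/5 ⇔ 2/5 = 1
¬((¬y · z) ⇔ (x · z)) = ¬1 = 0

0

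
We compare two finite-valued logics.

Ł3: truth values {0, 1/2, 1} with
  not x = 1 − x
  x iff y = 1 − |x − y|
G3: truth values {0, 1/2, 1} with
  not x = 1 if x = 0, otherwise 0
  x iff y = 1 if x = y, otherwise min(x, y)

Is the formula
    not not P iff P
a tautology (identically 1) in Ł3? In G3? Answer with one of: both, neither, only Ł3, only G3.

In Ł3: every assignment gives 1 — tautology.
In G3: at P = 1/2 the value is 1/2 — not a tautology.

only Ł3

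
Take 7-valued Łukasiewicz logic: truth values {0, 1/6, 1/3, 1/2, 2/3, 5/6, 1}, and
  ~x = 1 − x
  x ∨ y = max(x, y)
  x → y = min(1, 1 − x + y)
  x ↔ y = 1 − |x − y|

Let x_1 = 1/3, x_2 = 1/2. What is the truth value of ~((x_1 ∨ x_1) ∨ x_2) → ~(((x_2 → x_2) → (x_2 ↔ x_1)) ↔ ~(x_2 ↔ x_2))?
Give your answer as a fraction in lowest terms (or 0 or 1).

x_1 ∨ x_1 = 1/3 ∨ 1/3 = 1/3
(x_1 ∨ x_1) ∨ x_2 = 1/3 ∨ 1/2 = 1/2
~((x_1 ∨ x_1) ∨ x_2) = ~1/2 = 1/2
x_2 → x_2 = 1/2 → 1/2 = 1
x_2 ↔ x_1 = 1/2 ↔ 1/3 = 5/6
(x_2 → x_2) → (x_2 ↔ x_1) = 1 → 5/6 = 5/6
x_2 ↔ x_2 = 1/2 ↔ 1/2 = 1
~(x_2 ↔ x_2) = ~1 = 0
((x_2 → x_2) → (x_2 ↔ x_1)) ↔ ~(x_2 ↔ x_2) = 5/6 ↔ 0 = 1/6
~(((x_2 → x_2) → (x_2 ↔ x_1)) ↔ ~(x_2 ↔ x_2)) = ~1/6 = 5/6
~((x_1 ∨ x_1) ∨ x_2) → ~(((x_2 → x_2) → (x_2 ↔ x_1)) ↔ ~(x_2 ↔ x_2)) = 1/2 → 5/6 = 1

1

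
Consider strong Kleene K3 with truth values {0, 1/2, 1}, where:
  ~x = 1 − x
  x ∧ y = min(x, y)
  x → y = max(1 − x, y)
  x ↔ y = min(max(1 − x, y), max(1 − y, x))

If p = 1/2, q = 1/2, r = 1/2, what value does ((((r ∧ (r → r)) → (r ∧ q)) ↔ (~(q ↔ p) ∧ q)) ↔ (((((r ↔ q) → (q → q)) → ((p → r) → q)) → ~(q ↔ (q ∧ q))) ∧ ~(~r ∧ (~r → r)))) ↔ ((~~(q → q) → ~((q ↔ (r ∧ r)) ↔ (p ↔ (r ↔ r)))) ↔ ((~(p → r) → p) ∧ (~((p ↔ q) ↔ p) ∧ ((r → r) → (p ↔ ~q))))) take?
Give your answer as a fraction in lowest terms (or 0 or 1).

r → r = 1/2 → 1/2 = 1/2
r ∧ (r → r) = 1/2 ∧ 1/2 = 1/2
r ∧ q = 1/2 ∧ 1/2 = 1/2
(r ∧ (r → r)) → (r ∧ q) = 1/2 → 1/2 = 1/2
q ↔ p = 1/2 ↔ 1/2 = 1/2
~(q ↔ p) = ~1/2 = 1/2
~(q ↔ p) ∧ q = 1/2 ∧ 1/2 = 1/2
((r ∧ (r → r)) → (r ∧ q)) ↔ (~(q ↔ p) ∧ q) = 1/2 ↔ 1/2 = 1/2
r ↔ q = 1/2 ↔ 1/2 = 1/2
q → q = 1/2 → 1/2 = 1/2
(r ↔ q) → (q → q) = 1/2 → 1/2 = 1/2
p → r = 1/2 → 1/2 = 1/2
(p → r) → q = 1/2 → 1/2 = 1/2
((r ↔ q) → (q → q)) → ((p → r) → q) = 1/2 → 1/2 = 1/2
q ∧ q = 1/2 ∧ 1/2 = 1/2
q ↔ (q ∧ q) = 1/2 ↔ 1/2 = 1/2
~(q ↔ (q ∧ q)) = ~1/2 = 1/2
(((r ↔ q) → (q → q)) → ((p → r) → q)) → ~(q ↔ (q ∧ q)) = 1/2 → 1/2 = 1/2
~r = ~1/2 = 1/2
~r = ~1/2 = 1/2
~r → r = 1/2 → 1/2 = 1/2
~r ∧ (~r → r) = 1/2 ∧ 1/2 = 1/2
~(~r ∧ (~r → r)) = ~1/2 = 1/2
((((r ↔ q) → (q → q)) → ((p → r) → q)) → ~(q ↔ (q ∧ q))) ∧ ~(~r ∧ (~r → r)) = 1/2 ∧ 1/2 = 1/2
(((r ∧ (r → r)) → (r ∧ q)) ↔ (~(q ↔ p) ∧ q)) ↔ (((((r ↔ q) → (q → q)) → ((p → r) → q)) → ~(q ↔ (q ∧ q))) ∧ ~(~r ∧ (~r → r))) = 1/2 ↔ 1/2 = 1/2
q → q = 1/2 → 1/2 = 1/2
~(q → q) = ~1/2 = 1/2
~~(q → q) = ~1/2 = 1/2
r ∧ r = 1/2 ∧ 1/2 = 1/2
q ↔ (r ∧ r) = 1/2 ↔ 1/2 = 1/2
r ↔ r = 1/2 ↔ 1/2 = 1/2
p ↔ (r ↔ r) = 1/2 ↔ 1/2 = 1/2
(q ↔ (r ∧ r)) ↔ (p ↔ (r ↔ r)) = 1/2 ↔ 1/2 = 1/2
~((q ↔ (r ∧ r)) ↔ (p ↔ (r ↔ r))) = ~1/2 = 1/2
~~(q → q) → ~((q ↔ (r ∧ r)) ↔ (p ↔ (r ↔ r))) = 1/2 → 1/2 = 1/2
p → r = 1/2 → 1/2 = 1/2
~(p → r) = ~1/2 = 1/2
~(p → r) → p = 1/2 → 1/2 = 1/2
p ↔ q = 1/2 ↔ 1/2 = 1/2
(p ↔ q) ↔ p = 1/2 ↔ 1/2 = 1/2
~((p ↔ q) ↔ p) = ~1/2 = 1/2
r → r = 1/2 → 1/2 = 1/2
~q = ~1/2 = 1/2
p ↔ ~q = 1/2 ↔ 1/2 = 1/2
(r → r) → (p ↔ ~q) = 1/2 → 1/2 = 1/2
~((p ↔ q) ↔ p) ∧ ((r → r) → (p ↔ ~q)) = 1/2 ∧ 1/2 = 1/2
(~(p → r) → p) ∧ (~((p ↔ q) ↔ p) ∧ ((r → r) → (p ↔ ~q))) = 1/2 ∧ 1/2 = 1/2
(~~(q → q) → ~((q ↔ (r ∧ r)) ↔ (p ↔ (r ↔ r)))) ↔ ((~(p → r) → p) ∧ (~((p ↔ q) ↔ p) ∧ ((r → r) → (p ↔ ~q)))) = 1/2 ↔ 1/2 = 1/2
((((r ∧ (r → r)) → (r ∧ q)) ↔ (~(q ↔ p) ∧ q)) ↔ (((((r ↔ q) → (q → q)) → ((p → r) → q)) → ~(q ↔ (q ∧ q))) ∧ ~(~r ∧ (~r → r)))) ↔ ((~~(q → q) → ~((q ↔ (r ∧ r)) ↔ (p ↔ (r ↔ r)))) ↔ ((~(p → r) → p) ∧ (~((p ↔ q) ↔ p) ∧ ((r → r) → (p ↔ ~q))))) = 1/2 ↔ 1/2 = 1/2

1/2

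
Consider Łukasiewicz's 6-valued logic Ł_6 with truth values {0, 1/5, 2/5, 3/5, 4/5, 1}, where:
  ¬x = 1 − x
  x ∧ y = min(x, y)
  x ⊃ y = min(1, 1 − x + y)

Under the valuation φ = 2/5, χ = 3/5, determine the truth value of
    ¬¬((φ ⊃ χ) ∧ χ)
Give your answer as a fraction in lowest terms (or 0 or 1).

3/5

φ ⊃ χ = 2/5 ⊃ 3/5 = 1
(φ ⊃ χ) ∧ χ = 1 ∧ 3/5 = 3/5
¬((φ ⊃ χ) ∧ χ) = ¬3/5 = 2/5
¬¬((φ ⊃ χ) ∧ χ) = ¬2/5 = 3/5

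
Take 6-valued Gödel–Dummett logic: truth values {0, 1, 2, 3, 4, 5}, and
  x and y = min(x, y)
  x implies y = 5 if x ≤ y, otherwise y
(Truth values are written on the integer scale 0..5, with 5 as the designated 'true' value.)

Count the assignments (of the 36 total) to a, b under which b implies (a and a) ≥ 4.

value 5: 21 assignments (counts)
value 4: 1 assignment (counts)
value 3: 2 assignments
value 2: 3 assignments
value 1: 4 assignments
value 0: 5 assignments
So 22 of the 36 assignments meet the threshold.

22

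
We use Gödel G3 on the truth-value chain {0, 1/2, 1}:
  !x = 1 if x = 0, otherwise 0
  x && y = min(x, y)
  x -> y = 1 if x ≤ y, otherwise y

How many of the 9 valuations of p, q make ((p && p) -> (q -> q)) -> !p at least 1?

p = 0, q = 0 ↦ 1  ≥
p = 0, q = 1/2 ↦ 1  ≥
p = 0, q = 1 ↦ 1  ≥
p = 1/2, q = 0 ↦ 0  <
p = 1/2, q = 1/2 ↦ 0  <
p = 1/2, q = 1 ↦ 0  <
p = 1, q = 0 ↦ 0  <
p = 1, q = 1/2 ↦ 0  <
p = 1, q = 1 ↦ 0  <
So 3 of the 9 assignments meet the threshold.

3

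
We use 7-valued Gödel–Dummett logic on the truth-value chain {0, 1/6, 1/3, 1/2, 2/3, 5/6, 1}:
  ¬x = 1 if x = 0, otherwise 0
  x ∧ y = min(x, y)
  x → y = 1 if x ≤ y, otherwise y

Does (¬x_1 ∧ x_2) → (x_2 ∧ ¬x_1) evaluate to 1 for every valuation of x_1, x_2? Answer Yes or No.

At x_1 = 5/6, x_2 = 1/3, for instance:
¬x_1 = ¬5/6 = 0
¬x_1 ∧ x_2 = 0 ∧ 1/3 = 0
x_2 ∧ ¬x_1 = 1/3 ∧ 0 = 0
(¬x_1 ∧ x_2) → (x_2 ∧ ¬x_1) = 0 → 0 = 1
and checking the remaining 48 assignments likewise gives ≥ 1 in every case.

Yes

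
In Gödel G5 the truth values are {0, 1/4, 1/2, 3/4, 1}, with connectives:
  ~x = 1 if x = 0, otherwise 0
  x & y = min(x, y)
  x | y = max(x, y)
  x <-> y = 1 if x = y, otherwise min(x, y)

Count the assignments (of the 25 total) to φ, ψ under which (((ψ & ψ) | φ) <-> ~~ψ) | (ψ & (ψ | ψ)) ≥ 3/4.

value 1: 9 assignments (counts)
value 3/4: 6 assignments (counts)
value 1/2: 4 assignments
value 1/4: 2 assignments
value 0: 4 assignments
So 15 of the 25 assignments meet the threshold.

15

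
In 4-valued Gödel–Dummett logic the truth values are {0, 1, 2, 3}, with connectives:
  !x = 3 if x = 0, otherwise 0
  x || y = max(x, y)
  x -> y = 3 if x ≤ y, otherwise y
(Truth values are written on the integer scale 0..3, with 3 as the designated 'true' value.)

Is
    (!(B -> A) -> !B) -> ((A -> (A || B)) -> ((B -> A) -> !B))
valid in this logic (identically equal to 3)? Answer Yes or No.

No

Counterexample: take A = 1, B = 1.
B -> A = 1 -> 1 = 3
!(B -> A) = !3 = 0
!B = !1 = 0
!(B -> A) -> !B = 0 -> 0 = 3
A || B = 1 || 1 = 1
A -> (A || B) = 1 -> 1 = 3
B -> A = 1 -> 1 = 3
!B = !1 = 0
(B -> A) -> !B = 3 -> 0 = 0
(A -> (A || B)) -> ((B -> A) -> !B) = 3 -> 0 = 0
(!(B -> A) -> !B) -> ((A -> (A || B)) -> ((B -> A) -> !B)) = 3 -> 0 = 0
This gives 0 ≠ 3.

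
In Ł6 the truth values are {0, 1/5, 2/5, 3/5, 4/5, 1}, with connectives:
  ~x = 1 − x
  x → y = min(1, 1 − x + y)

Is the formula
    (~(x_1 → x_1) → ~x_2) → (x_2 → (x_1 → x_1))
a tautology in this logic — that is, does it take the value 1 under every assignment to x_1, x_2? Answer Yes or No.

Yes

At x_1 = 1, x_2 = 1/5, for instance:
x_1 → x_1 = 1 → 1 = 1
~(x_1 → x_1) = ~1 = 0
~x_2 = ~1/5 = 4/5
~(x_1 → x_1) → ~x_2 = 0 → 4/5 = 1
x_2 → (x_1 → x_1) = 1/5 → 1 = 1
(~(x_1 → x_1) → ~x_2) → (x_2 → (x_1 → x_1)) = 1 → 1 = 1
and checking the remaining 35 assignments likewise gives ≥ 1 in every case.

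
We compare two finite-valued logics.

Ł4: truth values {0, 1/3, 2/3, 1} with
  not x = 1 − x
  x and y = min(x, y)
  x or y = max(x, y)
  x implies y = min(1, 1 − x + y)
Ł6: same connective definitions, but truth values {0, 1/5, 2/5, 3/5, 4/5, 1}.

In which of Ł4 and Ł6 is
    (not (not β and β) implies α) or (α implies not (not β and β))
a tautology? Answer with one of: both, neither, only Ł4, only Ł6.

both

In Ł4: every assignment gives 1 — tautology.
In Ł6: every assignment gives 1 — tautology.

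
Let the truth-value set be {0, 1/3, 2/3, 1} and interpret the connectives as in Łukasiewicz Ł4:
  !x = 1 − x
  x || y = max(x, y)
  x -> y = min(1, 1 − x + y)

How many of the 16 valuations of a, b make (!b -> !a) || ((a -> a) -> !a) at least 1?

10

a = 0, b = 0 ↦ 1  ≥
a = 0, b = 1/3 ↦ 1  ≥
a = 0, b = 2/3 ↦ 1  ≥
a = 0, b = 1 ↦ 1  ≥
a = 1/3, b = 0 ↦ 2/3  <
a = 1/3, b = 1/3 ↦ 1  ≥
a = 1/3, b = 2/3 ↦ 1  ≥
a = 1/3, b = 1 ↦ 1  ≥
a = 2/3, b = 0 ↦ 1/3  <
a = 2/3, b = 1/3 ↦ 2/3  <
a = 2/3, b = 2/3 ↦ 1  ≥
a = 2/3, b = 1 ↦ 1  ≥
a = 1, b = 0 ↦ 0  <
a = 1, b = 1/3 ↦ 1/3  <
a = 1, b = 2/3 ↦ 2/3  <
a = 1, b = 1 ↦ 1  ≥
So 10 of the 16 assignments meet the threshold.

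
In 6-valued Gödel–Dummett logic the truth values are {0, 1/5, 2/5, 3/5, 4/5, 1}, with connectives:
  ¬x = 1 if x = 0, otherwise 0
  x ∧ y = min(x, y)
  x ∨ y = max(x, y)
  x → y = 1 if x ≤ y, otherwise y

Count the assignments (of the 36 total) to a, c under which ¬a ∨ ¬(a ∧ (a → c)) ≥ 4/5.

value 1: 11 assignments (counts)
value 0: 25 assignments
So 11 of the 36 assignments meet the threshold.

11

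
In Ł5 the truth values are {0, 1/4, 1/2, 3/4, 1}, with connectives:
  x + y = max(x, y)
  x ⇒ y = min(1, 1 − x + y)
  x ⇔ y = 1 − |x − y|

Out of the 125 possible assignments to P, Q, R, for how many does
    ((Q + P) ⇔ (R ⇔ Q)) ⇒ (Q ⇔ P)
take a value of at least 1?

value 1: 70 assignments (counts)
value 3/4: 28 assignments
value 1/2: 18 assignments
value 1/4: 7 assignments
value 0: 2 assignments
So 70 of the 125 assignments meet the threshold.

70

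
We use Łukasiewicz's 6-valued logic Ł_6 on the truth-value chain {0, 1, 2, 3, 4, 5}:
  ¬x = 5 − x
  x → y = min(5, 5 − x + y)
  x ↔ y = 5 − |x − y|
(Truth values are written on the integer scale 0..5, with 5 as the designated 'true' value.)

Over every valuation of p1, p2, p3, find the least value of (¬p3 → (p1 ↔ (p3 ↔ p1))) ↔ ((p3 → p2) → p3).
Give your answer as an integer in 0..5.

Take p1 = 2, p2 = 0, p3 = 0:
¬p3 = ¬0 = 5
p3 ↔ p1 = 0 ↔ 2 = 3
p1 ↔ (p3 ↔ p1) = 2 ↔ 3 = 4
¬p3 → (p1 ↔ (p3 ↔ p1)) = 5 → 4 = 4
p3 → p2 = 0 → 0 = 5
(p3 → p2) → p3 = 5 → 0 = 0
(¬p3 → (p1 ↔ (p3 ↔ p1))) ↔ ((p3 → p2) → p3) = 4 ↔ 0 = 1
No assignment yields a value below 1, so this is the minimum.

1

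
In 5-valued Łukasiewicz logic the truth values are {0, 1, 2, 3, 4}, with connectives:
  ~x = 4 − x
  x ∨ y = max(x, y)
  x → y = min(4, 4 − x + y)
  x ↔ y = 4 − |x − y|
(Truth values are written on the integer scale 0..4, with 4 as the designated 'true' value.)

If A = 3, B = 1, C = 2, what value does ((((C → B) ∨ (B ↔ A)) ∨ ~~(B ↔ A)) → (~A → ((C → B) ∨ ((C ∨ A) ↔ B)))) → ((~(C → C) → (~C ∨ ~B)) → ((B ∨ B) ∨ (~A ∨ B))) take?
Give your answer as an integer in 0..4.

1

C → B = 2 → 1 = 3
B ↔ A = 1 ↔ 3 = 2
(C → B) ∨ (B ↔ A) = 3 ∨ 2 = 3
B ↔ A = 1 ↔ 3 = 2
~(B ↔ A) = ~2 = 2
~~(B ↔ A) = ~2 = 2
((C → B) ∨ (B ↔ A)) ∨ ~~(B ↔ A) = 3 ∨ 2 = 3
~A = ~3 = 1
C → B = 2 → 1 = 3
C ∨ A = 2 ∨ 3 = 3
(C ∨ A) ↔ B = 3 ↔ 1 = 2
(C → B) ∨ ((C ∨ A) ↔ B) = 3 ∨ 2 = 3
~A → ((C → B) ∨ ((C ∨ A) ↔ B)) = 1 → 3 = 4
(((C → B) ∨ (B ↔ A)) ∨ ~~(B ↔ A)) → (~A → ((C → B) ∨ ((C ∨ A) ↔ B))) = 3 → 4 = 4
C → C = 2 → 2 = 4
~(C → C) = ~4 = 0
~C = ~2 = 2
~B = ~1 = 3
~C ∨ ~B = 2 ∨ 3 = 3
~(C → C) → (~C ∨ ~B) = 0 → 3 = 4
B ∨ B = 1 ∨ 1 = 1
~A = ~3 = 1
~A ∨ B = 1 ∨ 1 = 1
(B ∨ B) ∨ (~A ∨ B) = 1 ∨ 1 = 1
(~(C → C) → (~C ∨ ~B)) → ((B ∨ B) ∨ (~A ∨ B)) = 4 → 1 = 1
((((C → B) ∨ (B ↔ A)) ∨ ~~(B ↔ A)) → (~A → ((C → B) ∨ ((C ∨ A) ↔ B)))) → ((~(C → C) → (~C ∨ ~B)) → ((B ∨ B) ∨ (~A ∨ B))) = 4 → 1 = 1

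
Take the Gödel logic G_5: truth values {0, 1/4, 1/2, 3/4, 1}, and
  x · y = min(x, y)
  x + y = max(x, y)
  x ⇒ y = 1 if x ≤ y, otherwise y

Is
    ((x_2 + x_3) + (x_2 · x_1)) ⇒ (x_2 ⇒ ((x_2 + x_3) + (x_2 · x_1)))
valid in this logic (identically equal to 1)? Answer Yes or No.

At x_1 = 1, x_2 = 1, x_3 = 3/4, for instance:
x_2 + x_3 = 1 + 3/4 = 1
x_2 · x_1 = 1 · 1 = 1
(x_2 + x_3) + (x_2 · x_1) = 1 + 1 = 1
x_2 ⇒ ((x_2 + x_3) + (x_2 · x_1)) = 1 ⇒ 1 = 1
((x_2 + x_3) + (x_2 · x_1)) ⇒ (x_2 ⇒ ((x_2 + x_3) + (x_2 · x_1))) = 1 ⇒ 1 = 1
and checking the remaining 124 assignments likewise gives ≥ 1 in every case.

Yes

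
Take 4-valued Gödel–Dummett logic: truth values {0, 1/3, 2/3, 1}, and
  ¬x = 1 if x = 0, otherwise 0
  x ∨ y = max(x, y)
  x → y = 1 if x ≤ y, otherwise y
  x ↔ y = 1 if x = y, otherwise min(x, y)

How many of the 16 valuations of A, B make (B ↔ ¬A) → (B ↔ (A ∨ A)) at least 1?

10

A = 0, B = 0 ↦ 1  ≥
A = 0, B = 1/3 ↦ 0  <
A = 0, B = 2/3 ↦ 0  <
A = 0, B = 1 ↦ 0  <
A = 1/3, B = 0 ↦ 0  <
A = 1/3, B = 1/3 ↦ 1  ≥
A = 1/3, B = 2/3 ↦ 1  ≥
A = 1/3, B = 1 ↦ 1  ≥
A = 2/3, B = 0 ↦ 0  <
A = 2/3, B = 1/3 ↦ 1  ≥
A = 2/3, B = 2/3 ↦ 1  ≥
A = 2/3, B = 1 ↦ 1  ≥
A = 1, B = 0 ↦ 0  <
A = 1, B = 1/3 ↦ 1  ≥
A = 1, B = 2/3 ↦ 1  ≥
A = 1, B = 1 ↦ 1  ≥
So 10 of the 16 assignments meet the threshold.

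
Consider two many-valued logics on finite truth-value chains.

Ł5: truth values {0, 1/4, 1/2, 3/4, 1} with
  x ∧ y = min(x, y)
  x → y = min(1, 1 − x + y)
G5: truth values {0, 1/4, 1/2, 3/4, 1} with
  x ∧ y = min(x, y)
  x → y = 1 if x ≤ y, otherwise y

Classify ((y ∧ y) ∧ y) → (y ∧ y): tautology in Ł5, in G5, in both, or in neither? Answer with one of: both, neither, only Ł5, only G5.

both

In Ł5: every assignment gives 1 — tautology.
In G5: every assignment gives 1 — tautology.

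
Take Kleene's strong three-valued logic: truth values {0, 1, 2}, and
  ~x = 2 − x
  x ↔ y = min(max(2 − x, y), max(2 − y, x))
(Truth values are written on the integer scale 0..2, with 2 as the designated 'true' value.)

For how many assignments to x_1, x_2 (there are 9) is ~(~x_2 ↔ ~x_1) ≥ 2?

2

x_1 = 0, x_2 = 0 ↦ 0  <
x_1 = 0, x_2 = 1 ↦ 1  <
x_1 = 0, x_2 = 2 ↦ 2  ≥
x_1 = 1, x_2 = 0 ↦ 1  <
x_1 = 1, x_2 = 1 ↦ 1  <
x_1 = 1, x_2 = 2 ↦ 1  <
x_1 = 2, x_2 = 0 ↦ 2  ≥
x_1 = 2, x_2 = 1 ↦ 1  <
x_1 = 2, x_2 = 2 ↦ 0  <
So 2 of the 9 assignments meet the threshold.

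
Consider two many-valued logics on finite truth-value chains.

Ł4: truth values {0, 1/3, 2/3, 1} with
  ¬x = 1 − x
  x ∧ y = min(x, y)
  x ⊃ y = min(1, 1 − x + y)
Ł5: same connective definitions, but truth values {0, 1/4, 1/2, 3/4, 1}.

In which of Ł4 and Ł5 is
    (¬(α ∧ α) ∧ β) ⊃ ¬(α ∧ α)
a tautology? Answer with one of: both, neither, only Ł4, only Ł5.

both

In Ł4: every assignment gives 1 — tautology.
In Ł5: every assignment gives 1 — tautology.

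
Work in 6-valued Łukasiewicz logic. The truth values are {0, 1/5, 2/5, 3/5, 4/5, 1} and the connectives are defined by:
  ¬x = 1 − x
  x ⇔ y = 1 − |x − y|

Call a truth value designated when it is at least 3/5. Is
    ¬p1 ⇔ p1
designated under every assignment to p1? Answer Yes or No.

No

Counterexample: take p1 = 0.
¬p1 = ¬0 = 1
¬p1 ⇔ p1 = 1 ⇔ 0 = 0
This gives 0, which is below 3/5.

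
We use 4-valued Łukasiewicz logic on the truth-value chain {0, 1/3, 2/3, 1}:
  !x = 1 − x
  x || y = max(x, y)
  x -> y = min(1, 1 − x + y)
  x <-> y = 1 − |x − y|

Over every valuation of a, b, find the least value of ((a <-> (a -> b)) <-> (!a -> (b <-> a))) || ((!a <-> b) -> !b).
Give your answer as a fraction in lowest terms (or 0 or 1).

1/3

Take a = 1/3, b = 2/3:
a -> b = 1/3 -> 2/3 = 1
a <-> (a -> b) = 1/3 <-> 1 = 1/3
!a = !1/3 = 2/3
b <-> a = 2/3 <-> 1/3 = 2/3
!a -> (b <-> a) = 2/3 -> 2/3 = 1
(a <-> (a -> b)) <-> (!a -> (b <-> a)) = 1/3 <-> 1 = 1/3
!a = !1/3 = 2/3
!a <-> b = 2/3 <-> 2/3 = 1
!b = !2/3 = 1/3
(!a <-> b) -> !b = 1 -> 1/3 = 1/3
((a <-> (a -> b)) <-> (!a -> (b <-> a))) || ((!a <-> b) -> !b) = 1/3 || 1/3 = 1/3
No assignment yields a value below 1/3, so this is the minimum.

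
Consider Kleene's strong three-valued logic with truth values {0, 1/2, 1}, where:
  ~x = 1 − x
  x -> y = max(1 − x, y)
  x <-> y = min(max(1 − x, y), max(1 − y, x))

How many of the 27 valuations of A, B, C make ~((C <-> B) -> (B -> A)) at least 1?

value 1: 1 assignment (counts)
value 1/2: 9 assignments
value 0: 17 assignments
So 1 of the 27 assignments meets the threshold.

1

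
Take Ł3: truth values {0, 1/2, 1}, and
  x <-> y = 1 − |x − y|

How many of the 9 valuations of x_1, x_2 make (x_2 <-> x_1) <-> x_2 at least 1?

x_1 = 0, x_2 = 0 ↦ 0  <
x_1 = 0, x_2 = 1/2 ↦ 1  ≥
x_1 = 0, x_2 = 1 ↦ 0  <
x_1 = 1/2, x_2 = 0 ↦ 1/2  <
x_1 = 1/2, x_2 = 1/2 ↦ 1/2  <
x_1 = 1/2, x_2 = 1 ↦ 1/2  <
x_1 = 1, x_2 = 0 ↦ 1  ≥
x_1 = 1, x_2 = 1/2 ↦ 1  ≥
x_1 = 1, x_2 = 1 ↦ 1  ≥
So 4 of the 9 assignments meet the threshold.

4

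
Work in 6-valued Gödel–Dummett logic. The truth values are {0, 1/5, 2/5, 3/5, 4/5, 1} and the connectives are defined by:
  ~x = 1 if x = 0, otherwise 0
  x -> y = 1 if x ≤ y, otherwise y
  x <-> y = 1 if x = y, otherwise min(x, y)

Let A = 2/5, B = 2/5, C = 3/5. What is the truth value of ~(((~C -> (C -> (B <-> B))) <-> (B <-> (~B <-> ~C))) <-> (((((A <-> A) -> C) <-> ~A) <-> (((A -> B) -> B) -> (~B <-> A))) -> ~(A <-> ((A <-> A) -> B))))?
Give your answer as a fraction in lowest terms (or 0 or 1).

~C = ~3/5 = 0
B <-> B = 2/5 <-> 2/5 = 1
C -> (B <-> B) = 3/5 -> 1 = 1
~C -> (C -> (B <-> B)) = 0 -> 1 = 1
~B = ~2/5 = 0
~C = ~3/5 = 0
~B <-> ~C = 0 <-> 0 = 1
B <-> (~B <-> ~C) = 2/5 <-> 1 = 2/5
(~C -> (C -> (B <-> B))) <-> (B <-> (~B <-> ~C)) = 1 <-> 2/5 = 2/5
A <-> A = 2/5 <-> 2/5 = 1
(A <-> A) -> C = 1 -> 3/5 = 3/5
~A = ~2/5 = 0
((A <-> A) -> C) <-> ~A = 3/5 <-> 0 = 0
A -> B = 2/5 -> 2/5 = 1
(A -> B) -> B = 1 -> 2/5 = 2/5
~B = ~2/5 = 0
~B <-> A = 0 <-> 2/5 = 0
((A -> B) -> B) -> (~B <-> A) = 2/5 -> 0 = 0
(((A <-> A) -> C) <-> ~A) <-> (((A -> B) -> B) -> (~B <-> A)) = 0 <-> 0 = 1
A <-> A = 2/5 <-> 2/5 = 1
(A <-> A) -> B = 1 -> 2/5 = 2/5
A <-> ((A <-> A) -> B) = 2/5 <-> 2/5 = 1
~(A <-> ((A <-> A) -> B)) = ~1 = 0
((((A <-> A) -> C) <-> ~A) <-> (((A -> B) -> B) -> (~B <-> A))) -> ~(A <-> ((A <-> A) -> B)) = 1 -> 0 = 0
((~C -> (C -> (B <-> B))) <-> (B <-> (~B <-> ~C))) <-> (((((A <-> A) -> C) <-> ~A) <-> (((A -> B) -> B) -> (~B <-> A))) -> ~(A <-> ((A <-> A) -> B))) = 2/5 <-> 0 = 0
~(((~C -> (C -> (B <-> B))) <-> (B <-> (~B <-> ~C))) <-> (((((A <-> A) -> C) <-> ~A) <-> (((A -> B) -> B) -> (~B <-> A))) -> ~(A <-> ((A <-> A) -> B)))) = ~0 = 1

1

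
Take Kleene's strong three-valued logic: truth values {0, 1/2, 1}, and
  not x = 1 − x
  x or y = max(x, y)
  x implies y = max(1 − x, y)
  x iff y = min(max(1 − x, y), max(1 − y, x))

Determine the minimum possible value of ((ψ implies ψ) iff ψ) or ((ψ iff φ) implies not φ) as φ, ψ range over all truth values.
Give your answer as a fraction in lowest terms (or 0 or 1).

Take φ = 1/2, ψ = 0:
ψ implies ψ = 0 implies 0 = 1
(ψ implies ψ) iff ψ = 1 iff 0 = 0
ψ iff φ = 0 iff 1/2 = 1/2
not φ = not 1/2 = 1/2
(ψ iff φ) implies not φ = 1/2 implies 1/2 = 1/2
((ψ implies ψ) iff ψ) or ((ψ iff φ) implies not φ) = 0 or 1/2 = 1/2
No assignment yields a value below 1/2, so this is the minimum.

1/2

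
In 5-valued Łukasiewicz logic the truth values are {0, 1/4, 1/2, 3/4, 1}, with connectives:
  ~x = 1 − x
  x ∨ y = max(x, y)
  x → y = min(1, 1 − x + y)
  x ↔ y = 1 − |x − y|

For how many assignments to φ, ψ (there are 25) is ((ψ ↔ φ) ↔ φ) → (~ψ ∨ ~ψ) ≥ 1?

value 1: 14 assignments (counts)
value 1/2: 6 assignments
value 0: 5 assignments
So 14 of the 25 assignments meet the threshold.

14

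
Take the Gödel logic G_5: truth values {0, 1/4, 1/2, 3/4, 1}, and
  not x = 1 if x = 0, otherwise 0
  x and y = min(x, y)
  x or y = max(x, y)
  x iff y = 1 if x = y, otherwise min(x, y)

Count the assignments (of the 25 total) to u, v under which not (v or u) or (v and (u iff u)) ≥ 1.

6

value 1: 6 assignments (counts)
value 3/4: 5 assignments
value 1/2: 5 assignments
value 1/4: 5 assignments
value 0: 4 assignments
So 6 of the 25 assignments meet the threshold.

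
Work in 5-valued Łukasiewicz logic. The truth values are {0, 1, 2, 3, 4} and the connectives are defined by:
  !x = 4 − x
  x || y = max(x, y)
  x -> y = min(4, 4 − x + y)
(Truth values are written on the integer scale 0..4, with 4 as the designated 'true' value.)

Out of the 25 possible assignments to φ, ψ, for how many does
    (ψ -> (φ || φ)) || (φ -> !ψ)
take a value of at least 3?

value 4: 21 assignments (counts)
value 3: 3 assignments (counts)
value 2: 1 assignment
So 24 of the 25 assignments meet the threshold.

24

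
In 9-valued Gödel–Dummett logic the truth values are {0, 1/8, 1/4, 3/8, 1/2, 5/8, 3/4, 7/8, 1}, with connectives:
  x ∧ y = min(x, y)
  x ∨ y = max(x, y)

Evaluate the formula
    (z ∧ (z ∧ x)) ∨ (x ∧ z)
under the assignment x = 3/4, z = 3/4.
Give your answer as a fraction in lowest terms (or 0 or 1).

3/4

z ∧ x = 3/4 ∧ 3/4 = 3/4
z ∧ (z ∧ x) = 3/4 ∧ 3/4 = 3/4
x ∧ z = 3/4 ∧ 3/4 = 3/4
(z ∧ (z ∧ x)) ∨ (x ∧ z) = 3/4 ∨ 3/4 = 3/4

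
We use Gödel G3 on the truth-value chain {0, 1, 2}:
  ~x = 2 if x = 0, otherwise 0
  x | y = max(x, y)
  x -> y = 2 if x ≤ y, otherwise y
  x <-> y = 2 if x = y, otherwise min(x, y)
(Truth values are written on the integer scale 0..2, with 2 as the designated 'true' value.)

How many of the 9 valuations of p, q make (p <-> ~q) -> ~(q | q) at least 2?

7

p = 0, q = 0 ↦ 2  ≥
p = 0, q = 1 ↦ 0  <
p = 0, q = 2 ↦ 0  <
p = 1, q = 0 ↦ 2  ≥
p = 1, q = 1 ↦ 2  ≥
p = 1, q = 2 ↦ 2  ≥
p = 2, q = 0 ↦ 2  ≥
p = 2, q = 1 ↦ 2  ≥
p = 2, q = 2 ↦ 2  ≥
So 7 of the 9 assignments meet the threshold.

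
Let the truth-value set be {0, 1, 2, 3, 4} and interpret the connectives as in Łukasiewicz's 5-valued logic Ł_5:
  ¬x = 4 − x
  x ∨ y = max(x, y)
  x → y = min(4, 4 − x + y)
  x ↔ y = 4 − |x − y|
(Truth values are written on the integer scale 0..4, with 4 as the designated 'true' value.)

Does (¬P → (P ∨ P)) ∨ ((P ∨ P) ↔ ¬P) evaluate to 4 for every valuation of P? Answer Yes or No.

No

Counterexample: take P = 0.
¬P = ¬0 = 4
P ∨ P = 0 ∨ 0 = 0
¬P → (P ∨ P) = 4 → 0 = 0
P ∨ P = 0 ∨ 0 = 0
¬P = ¬0 = 4
(P ∨ P) ↔ ¬P = 0 ↔ 4 = 0
(¬P → (P ∨ P)) ∨ ((P ∨ P) ↔ ¬P) = 0 ∨ 0 = 0
This gives 0 ≠ 4.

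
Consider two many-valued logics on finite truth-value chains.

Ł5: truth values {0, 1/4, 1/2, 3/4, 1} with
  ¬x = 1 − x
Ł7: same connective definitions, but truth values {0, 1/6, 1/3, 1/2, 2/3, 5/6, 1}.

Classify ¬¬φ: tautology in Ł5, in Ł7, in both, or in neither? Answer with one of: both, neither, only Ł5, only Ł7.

neither

In Ł5: at φ = 0 the value is 0 — not a tautology.
In Ł7: at φ = 0 the value is 0 — not a tautology.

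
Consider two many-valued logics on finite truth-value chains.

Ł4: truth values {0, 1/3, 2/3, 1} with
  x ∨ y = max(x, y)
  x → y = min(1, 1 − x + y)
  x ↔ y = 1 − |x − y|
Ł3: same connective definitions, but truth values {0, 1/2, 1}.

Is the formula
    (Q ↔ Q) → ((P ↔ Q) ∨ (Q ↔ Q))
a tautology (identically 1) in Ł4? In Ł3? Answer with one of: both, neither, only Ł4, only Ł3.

both

In Ł4: every assignment gives 1 — tautology.
In Ł3: every assignment gives 1 — tautology.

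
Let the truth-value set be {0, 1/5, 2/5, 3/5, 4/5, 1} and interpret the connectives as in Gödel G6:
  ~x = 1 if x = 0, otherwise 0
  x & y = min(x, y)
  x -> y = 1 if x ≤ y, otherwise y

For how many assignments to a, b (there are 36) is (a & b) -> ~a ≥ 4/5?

11

value 1: 11 assignments (counts)
value 0: 25 assignments
So 11 of the 36 assignments meet the threshold.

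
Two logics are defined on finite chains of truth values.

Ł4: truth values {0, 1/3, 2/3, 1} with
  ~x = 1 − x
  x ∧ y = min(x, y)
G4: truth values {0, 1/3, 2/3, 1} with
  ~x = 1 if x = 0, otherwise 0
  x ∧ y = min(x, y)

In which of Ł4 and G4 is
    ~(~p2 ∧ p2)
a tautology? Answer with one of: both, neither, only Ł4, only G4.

In Ł4: at p2 = 1/3 the value is 2/3 — not a tautology.
In G4: every assignment gives 1 — tautology.

only G4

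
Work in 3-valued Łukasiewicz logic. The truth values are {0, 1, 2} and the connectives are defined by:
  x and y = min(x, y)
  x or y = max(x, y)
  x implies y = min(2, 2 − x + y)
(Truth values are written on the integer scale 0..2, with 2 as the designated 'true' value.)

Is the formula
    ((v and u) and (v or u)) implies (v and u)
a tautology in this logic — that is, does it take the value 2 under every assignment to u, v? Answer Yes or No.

u = 0, v = 0 ↦ 2
u = 0, v = 1 ↦ 2
u = 0, v = 2 ↦ 2
u = 1, v = 0 ↦ 2
u = 1, v = 1 ↦ 2
u = 1, v = 2 ↦ 2
u = 2, v = 0 ↦ 2
u = 2, v = 1 ↦ 2
u = 2, v = 2 ↦ 2
Every assignment gives a value ≥ 2.

Yes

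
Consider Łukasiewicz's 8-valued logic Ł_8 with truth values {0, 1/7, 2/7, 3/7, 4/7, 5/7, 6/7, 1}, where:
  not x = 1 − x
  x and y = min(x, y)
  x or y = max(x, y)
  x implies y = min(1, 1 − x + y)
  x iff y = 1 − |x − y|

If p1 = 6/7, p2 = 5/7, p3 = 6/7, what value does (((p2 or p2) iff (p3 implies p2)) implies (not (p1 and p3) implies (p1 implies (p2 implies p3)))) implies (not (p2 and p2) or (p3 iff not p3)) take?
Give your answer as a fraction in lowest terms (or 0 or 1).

p2 or p2 = 5/7 or 5/7 = 5/7
p3 implies p2 = 6/7 implies 5/7 = 6/7
(p2 or p2) iff (p3 implies p2) = 5/7 iff 6/7 = 6/7
p1 and p3 = 6/7 and 6/7 = 6/7
not (p1 and p3) = not 6/7 = 1/7
p2 implies p3 = 5/7 implies 6/7 = 1
p1 implies (p2 implies p3) = 6/7 implies 1 = 1
not (p1 and p3) implies (p1 implies (p2 implies p3)) = 1/7 implies 1 = 1
((p2 or p2) iff (p3 implies p2)) implies (not (p1 and p3) implies (p1 implies (p2 implies p3))) = 6/7 implies 1 = 1
p2 and p2 = 5/7 and 5/7 = 5/7
not (p2 and p2) = not 5/7 = 2/7
not p3 = not 6/7 = 1/7
p3 iff not p3 = 6/7 iff 1/7 = 2/7
not (p2 and p2) or (p3 iff not p3) = 2/7 or 2/7 = 2/7
(((p2 or p2) iff (p3 implies p2)) implies (not (p1 and p3) implies (p1 implies (p2 implies p3)))) implies (not (p2 and p2) or (p3 iff not p3)) = 1 implies 2/7 = 2/7

2/7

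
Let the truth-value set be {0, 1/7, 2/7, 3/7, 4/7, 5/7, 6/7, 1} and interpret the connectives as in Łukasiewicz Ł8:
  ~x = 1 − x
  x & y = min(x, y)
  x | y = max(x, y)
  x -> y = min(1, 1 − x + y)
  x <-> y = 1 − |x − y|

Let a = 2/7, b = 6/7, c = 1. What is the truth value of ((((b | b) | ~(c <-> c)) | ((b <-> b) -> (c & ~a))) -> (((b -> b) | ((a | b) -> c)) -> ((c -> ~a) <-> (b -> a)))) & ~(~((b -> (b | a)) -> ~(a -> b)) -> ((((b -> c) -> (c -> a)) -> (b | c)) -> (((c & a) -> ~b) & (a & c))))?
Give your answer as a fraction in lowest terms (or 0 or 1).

b | b = 6/7 | 6/7 = 6/7
c <-> c = 1 <-> 1 = 1
~(c <-> c) = ~1 = 0
(b | b) | ~(c <-> c) = 6/7 | 0 = 6/7
b <-> b = 6/7 <-> 6/7 = 1
~a = ~2/7 = 5/7
c & ~a = 1 & 5/7 = 5/7
(b <-> b) -> (c & ~a) = 1 -> 5/7 = 5/7
((b | b) | ~(c <-> c)) | ((b <-> b) -> (c & ~a)) = 6/7 | 5/7 = 6/7
b -> b = 6/7 -> 6/7 = 1
a | b = 2/7 | 6/7 = 6/7
(a | b) -> c = 6/7 -> 1 = 1
(b -> b) | ((a | b) -> c) = 1 | 1 = 1
~a = ~2/7 = 5/7
c -> ~a = 1 -> 5/7 = 5/7
b -> a = 6/7 -> 2/7 = 3/7
(c -> ~a) <-> (b -> a) = 5/7 <-> 3/7 = 5/7
((b -> b) | ((a | b) -> c)) -> ((c -> ~a) <-> (b -> a)) = 1 -> 5/7 = 5/7
(((b | b) | ~(c <-> c)) | ((b <-> b) -> (c & ~a))) -> (((b -> b) | ((a | b) -> c)) -> ((c -> ~a) <-> (b -> a))) = 6/7 -> 5/7 = 6/7
b | a = 6/7 | 2/7 = 6/7
b -> (b | a) = 6/7 -> 6/7 = 1
a -> b = 2/7 -> 6/7 = 1
~(a -> b) = ~1 = 0
(b -> (b | a)) -> ~(a -> b) = 1 -> 0 = 0
~((b -> (b | a)) -> ~(a -> b)) = ~0 = 1
b -> c = 6/7 -> 1 = 1
c -> a = 1 -> 2/7 = 2/7
(b -> c) -> (c -> a) = 1 -> 2/7 = 2/7
b | c = 6/7 | 1 = 1
((b -> c) -> (c -> a)) -> (b | c) = 2/7 -> 1 = 1
c & a = 1 & 2/7 = 2/7
~b = ~6/7 = 1/7
(c & a) -> ~b = 2/7 -> 1/7 = 6/7
a & c = 2/7 & 1 = 2/7
((c & a) -> ~b) & (a & c) = 6/7 & 2/7 = 2/7
(((b -> c) -> (c -> a)) -> (b | c)) -> (((c & a) -> ~b) & (a & c)) = 1 -> 2/7 = 2/7
~((b -> (b | a)) -> ~(a -> b)) -> ((((b -> c) -> (c -> a)) -> (b | c)) -> (((c & a) -> ~b) & (a & c))) = 1 -> 2/7 = 2/7
~(~((b -> (b | a)) -> ~(a -> b)) -> ((((b -> c) -> (c -> a)) -> (b | c)) -> (((c & a) -> ~b) & (a & c)))) = ~2/7 = 5/7
((((b | b) | ~(c <-> c)) | ((b <-> b) -> (c & ~a))) -> (((b -> b) | ((a | b) -> c)) -> ((c -> ~a) <-> (b -> a)))) & ~(~((b -> (b | a)) -> ~(a -> b)) -> ((((b -> c) -> (c -> a)) -> (b | c)) -> (((c & a) -> ~b) & (a & c)))) = 6/7 & 5/7 = 5/7

5/7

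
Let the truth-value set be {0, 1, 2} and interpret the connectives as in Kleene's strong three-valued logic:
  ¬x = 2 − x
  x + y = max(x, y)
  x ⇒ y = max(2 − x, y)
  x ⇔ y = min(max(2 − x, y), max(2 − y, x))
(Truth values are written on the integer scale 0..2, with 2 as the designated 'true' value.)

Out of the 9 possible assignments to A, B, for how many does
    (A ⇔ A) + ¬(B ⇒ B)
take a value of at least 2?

A = 0, B = 0 ↦ 2  ≥
A = 0, B = 1 ↦ 2  ≥
A = 0, B = 2 ↦ 2  ≥
A = 1, B = 0 ↦ 1  <
A = 1, B = 1 ↦ 1  <
A = 1, B = 2 ↦ 1  <
A = 2, B = 0 ↦ 2  ≥
A = 2, B = 1 ↦ 2  ≥
A = 2, B = 2 ↦ 2  ≥
So 6 of the 9 assignments meet the threshold.

6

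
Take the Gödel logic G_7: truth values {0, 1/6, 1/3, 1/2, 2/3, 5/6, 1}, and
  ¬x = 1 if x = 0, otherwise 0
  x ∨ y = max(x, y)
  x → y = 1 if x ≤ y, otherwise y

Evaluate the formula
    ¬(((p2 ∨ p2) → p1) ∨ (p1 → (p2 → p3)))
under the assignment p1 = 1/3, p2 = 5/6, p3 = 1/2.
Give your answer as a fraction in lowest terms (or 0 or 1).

p2 ∨ p2 = 5/6 ∨ 5/6 = 5/6
(p2 ∨ p2) → p1 = 5/6 → 1/3 = 1/3
p2 → p3 = 5/6 → 1/2 = 1/2
p1 → (p2 → p3) = 1/3 → 1/2 = 1
((p2 ∨ p2) → p1) ∨ (p1 → (p2 → p3)) = 1/3 ∨ 1 = 1
¬(((p2 ∨ p2) → p1) ∨ (p1 → (p2 → p3))) = ¬1 = 0

0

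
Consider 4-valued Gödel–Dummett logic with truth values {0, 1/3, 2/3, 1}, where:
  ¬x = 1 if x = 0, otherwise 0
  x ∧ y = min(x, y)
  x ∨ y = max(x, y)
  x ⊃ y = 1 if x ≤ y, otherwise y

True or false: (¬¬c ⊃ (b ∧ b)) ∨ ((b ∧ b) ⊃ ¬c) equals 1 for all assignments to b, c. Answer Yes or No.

Counterexample: take b = 1/3, c = 1/3.
¬c = ¬1/3 = 0
¬¬c = ¬0 = 1
b ∧ b = 1/3 ∧ 1/3 = 1/3
¬¬c ⊃ (b ∧ b) = 1 ⊃ 1/3 = 1/3
b ∧ b = 1/3 ∧ 1/3 = 1/3
¬c = ¬1/3 = 0
(b ∧ b) ⊃ ¬c = 1/3 ⊃ 0 = 0
(¬¬c ⊃ (b ∧ b)) ∨ ((b ∧ b) ⊃ ¬c) = 1/3 ∨ 0 = 1/3
This gives 1/3 ≠ 1.

No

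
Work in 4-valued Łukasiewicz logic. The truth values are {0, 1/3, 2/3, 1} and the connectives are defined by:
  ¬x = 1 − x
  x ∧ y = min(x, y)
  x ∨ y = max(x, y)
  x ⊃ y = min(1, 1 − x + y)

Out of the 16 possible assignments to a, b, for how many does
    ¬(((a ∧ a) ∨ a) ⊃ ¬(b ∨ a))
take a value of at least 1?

a = 0, b = 0 ↦ 0  <
a = 0, b = 1/3 ↦ 0  <
a = 0, b = 2/3 ↦ 0  <
a = 0, b = 1 ↦ 0  <
a = 1/3, b = 0 ↦ 0  <
a = 1/3, b = 1/3 ↦ 0  <
a = 1/3, b = 2/3 ↦ 0  <
a = 1/3, b = 1 ↦ 1/3  <
a = 2/3, b = 0 ↦ 1/3  <
a = 2/3, b = 1/3 ↦ 1/3  <
a = 2/3, b = 2/3 ↦ 1/3  <
a = 2/3, b = 1 ↦ 2/3  <
a = 1, b = 0 ↦ 1  ≥
a = 1, b = 1/3 ↦ 1  ≥
a = 1, b = 2/3 ↦ 1  ≥
a = 1, b = 1 ↦ 1  ≥
So 4 of the 16 assignments meet the threshold.

4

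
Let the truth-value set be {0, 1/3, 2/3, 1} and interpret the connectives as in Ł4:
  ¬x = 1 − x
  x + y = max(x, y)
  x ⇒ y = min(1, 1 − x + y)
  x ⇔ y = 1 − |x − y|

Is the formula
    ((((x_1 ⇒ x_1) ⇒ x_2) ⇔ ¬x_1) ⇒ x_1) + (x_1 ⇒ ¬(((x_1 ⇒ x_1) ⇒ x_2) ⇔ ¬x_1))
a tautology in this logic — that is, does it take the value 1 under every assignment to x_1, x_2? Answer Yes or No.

Counterexample: take x_1 = 1/3, x_2 = 2/3.
x_1 ⇒ x_1 = 1/3 ⇒ 1/3 = 1
(x_1 ⇒ x_1) ⇒ x_2 = 1 ⇒ 2/3 = 2/3
¬x_1 = ¬1/3 = 2/3
((x_1 ⇒ x_1) ⇒ x_2) ⇔ ¬x_1 = 2/3 ⇔ 2/3 = 1
(((x_1 ⇒ x_1) ⇒ x_2) ⇔ ¬x_1) ⇒ x_1 = 1 ⇒ 1/3 = 1/3
x_1 ⇒ x_1 = 1/3 ⇒ 1/3 = 1
(x_1 ⇒ x_1) ⇒ x_2 = 1 ⇒ 2/3 = 2/3
¬x_1 = ¬1/3 = 2/3
((x_1 ⇒ x_1) ⇒ x_2) ⇔ ¬x_1 = 2/3 ⇔ 2/3 = 1
¬(((x_1 ⇒ x_1) ⇒ x_2) ⇔ ¬x_1) = ¬1 = 0
x_1 ⇒ ¬(((x_1 ⇒ x_1) ⇒ x_2) ⇔ ¬x_1) = 1/3 ⇒ 0 = 2/3
((((x_1 ⇒ x_1) ⇒ x_2) ⇔ ¬x_1) ⇒ x_1) + (x_1 ⇒ ¬(((x_1 ⇒ x_1) ⇒ x_2) ⇔ ¬x_1)) = 1/3 + 2/3 = 2/3
This gives 2/3 ≠ 1.

No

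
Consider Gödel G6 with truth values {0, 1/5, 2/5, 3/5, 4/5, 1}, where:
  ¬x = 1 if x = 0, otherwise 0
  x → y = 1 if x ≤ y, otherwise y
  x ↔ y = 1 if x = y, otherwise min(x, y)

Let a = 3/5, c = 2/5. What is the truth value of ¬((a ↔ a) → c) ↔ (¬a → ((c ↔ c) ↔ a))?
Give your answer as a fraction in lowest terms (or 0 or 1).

a ↔ a = 3/5 ↔ 3/5 = 1
(a ↔ a) → c = 1 → 2/5 = 2/5
¬((a ↔ a) → c) = ¬2/5 = 0
¬a = ¬3/5 = 0
c ↔ c = 2/5 ↔ 2/5 = 1
(c ↔ c) ↔ a = 1 ↔ 3/5 = 3/5
¬a → ((c ↔ c) ↔ a) = 0 → 3/5 = 1
¬((a ↔ a) → c) ↔ (¬a → ((c ↔ c) ↔ a)) = 0 ↔ 1 = 0

0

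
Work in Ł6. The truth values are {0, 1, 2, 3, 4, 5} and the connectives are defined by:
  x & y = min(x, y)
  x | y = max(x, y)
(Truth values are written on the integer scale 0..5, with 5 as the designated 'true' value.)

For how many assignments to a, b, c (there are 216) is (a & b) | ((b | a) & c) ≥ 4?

value 5: 16 assignments (counts)
value 4: 40 assignments (counts)
value 3: 52 assignments
value 2: 52 assignments
value 1: 40 assignments
value 0: 16 assignments
So 56 of the 216 assignments meet the threshold.

56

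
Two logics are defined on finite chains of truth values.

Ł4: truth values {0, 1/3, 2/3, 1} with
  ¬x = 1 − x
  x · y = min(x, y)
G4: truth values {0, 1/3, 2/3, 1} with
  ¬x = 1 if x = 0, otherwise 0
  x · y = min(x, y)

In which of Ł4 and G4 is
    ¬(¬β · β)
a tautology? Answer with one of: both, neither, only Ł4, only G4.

only G4

In Ł4: at β = 1/3 the value is 2/3 — not a tautology.
In G4: every assignment gives 1 — tautology.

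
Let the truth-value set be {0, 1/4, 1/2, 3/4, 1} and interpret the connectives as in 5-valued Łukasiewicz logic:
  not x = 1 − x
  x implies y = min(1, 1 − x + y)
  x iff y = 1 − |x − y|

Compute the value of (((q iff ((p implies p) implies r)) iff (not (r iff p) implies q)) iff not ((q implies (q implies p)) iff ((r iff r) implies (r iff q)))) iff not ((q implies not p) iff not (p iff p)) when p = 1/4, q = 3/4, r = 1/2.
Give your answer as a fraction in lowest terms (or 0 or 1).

1/4

p implies p = 1/4 implies 1/4 = 1
(p implies p) implies r = 1 implies 1/2 = 1/2
q iff ((p implies p) implies r) = 3/4 iff 1/2 = 3/4
r iff p = 1/2 iff 1/4 = 3/4
not (r iff p) = not 3/4 = 1/4
not (r iff p) implies q = 1/4 implies 3/4 = 1
(q iff ((p implies p) implies r)) iff (not (r iff p) implies q) = 3/4 iff 1 = 3/4
q implies p = 3/4 implies 1/4 = 1/2
q implies (q implies p) = 3/4 implies 1/2 = 3/4
r iff r = 1/2 iff 1/2 = 1
r iff q = 1/2 iff 3/4 = 3/4
(r iff r) implies (r iff q) = 1 implies 3/4 = 3/4
(q implies (q implies p)) iff ((r iff r) implies (r iff q)) = 3/4 iff 3/4 = 1
not ((q implies (q implies p)) iff ((r iff r) implies (r iff q))) = not 1 = 0
((q iff ((p implies p) implies r)) iff (not (r iff p) implies q)) iff not ((q implies (q implies p)) iff ((r iff r) implies (r iff q))) = 3/4 iff 0 = 1/4
not p = not 1/4 = 3/4
q implies not p = 3/4 implies 3/4 = 1
p iff p = 1/4 iff 1/4 = 1
not (p iff p) = not 1 = 0
(q implies not p) iff not (p iff p) = 1 iff 0 = 0
not ((q implies not p) iff not (p iff p)) = not 0 = 1
(((q iff ((p implies p) implies r)) iff (not (r iff p) implies q)) iff not ((q implies (q implies p)) iff ((r iff r) implies (r iff q)))) iff not ((q implies not p) iff not (p iff p)) = 1/4 iff 1 = 1/4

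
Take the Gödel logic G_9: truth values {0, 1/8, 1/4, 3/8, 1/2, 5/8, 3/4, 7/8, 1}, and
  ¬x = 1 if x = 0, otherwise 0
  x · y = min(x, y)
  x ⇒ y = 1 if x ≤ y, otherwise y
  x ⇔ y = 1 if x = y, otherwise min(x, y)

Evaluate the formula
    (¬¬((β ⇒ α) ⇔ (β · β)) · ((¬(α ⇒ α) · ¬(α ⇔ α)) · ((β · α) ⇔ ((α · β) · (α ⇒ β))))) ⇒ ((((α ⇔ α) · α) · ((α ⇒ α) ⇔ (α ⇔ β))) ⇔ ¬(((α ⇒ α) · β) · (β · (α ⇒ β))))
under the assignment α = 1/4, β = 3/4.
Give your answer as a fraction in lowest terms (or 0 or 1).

1

β ⇒ α = 3/4 ⇒ 1/4 = 1/4
β · β = 3/4 · 3/4 = 3/4
(β ⇒ α) ⇔ (β · β) = 1/4 ⇔ 3/4 = 1/4
¬((β ⇒ α) ⇔ (β · β)) = ¬1/4 = 0
¬¬((β ⇒ α) ⇔ (β · β)) = ¬0 = 1
α ⇒ α = 1/4 ⇒ 1/4 = 1
¬(α ⇒ α) = ¬1 = 0
α ⇔ α = 1/4 ⇔ 1/4 = 1
¬(α ⇔ α) = ¬1 = 0
¬(α ⇒ α) · ¬(α ⇔ α) = 0 · 0 = 0
β · α = 3/4 · 1/4 = 1/4
α · β = 1/4 · 3/4 = 1/4
α ⇒ β = 1/4 ⇒ 3/4 = 1
(α · β) · (α ⇒ β) = 1/4 · 1 = 1/4
(β · α) ⇔ ((α · β) · (α ⇒ β)) = 1/4 ⇔ 1/4 = 1
(¬(α ⇒ α) · ¬(α ⇔ α)) · ((β · α) ⇔ ((α · β) · (α ⇒ β))) = 0 · 1 = 0
¬¬((β ⇒ α) ⇔ (β · β)) · ((¬(α ⇒ α) · ¬(α ⇔ α)) · ((β · α) ⇔ ((α · β) · (α ⇒ β)))) = 1 · 0 = 0
α ⇔ α = 1/4 ⇔ 1/4 = 1
(α ⇔ α) · α = 1 · 1/4 = 1/4
α ⇒ α = 1/4 ⇒ 1/4 = 1
α ⇔ β = 1/4 ⇔ 3/4 = 1/4
(α ⇒ α) ⇔ (α ⇔ β) = 1 ⇔ 1/4 = 1/4
((α ⇔ α) · α) · ((α ⇒ α) ⇔ (α ⇔ β)) = 1/4 · 1/4 = 1/4
α ⇒ α = 1/4 ⇒ 1/4 = 1
(α ⇒ α) · β = 1 · 3/4 = 3/4
α ⇒ β = 1/4 ⇒ 3/4 = 1
β · (α ⇒ β) = 3/4 · 1 = 3/4
((α ⇒ α) · β) · (β · (α ⇒ β)) = 3/4 · 3/4 = 3/4
¬(((α ⇒ α) · β) · (β · (α ⇒ β))) = ¬3/4 = 0
(((α ⇔ α) · α) · ((α ⇒ α) ⇔ (α ⇔ β))) ⇔ ¬(((α ⇒ α) · β) · (β · (α ⇒ β))) = 1/4 ⇔ 0 = 0
(¬¬((β ⇒ α) ⇔ (β · β)) · ((¬(α ⇒ α) · ¬(α ⇔ α)) · ((β · α) ⇔ ((α · β) · (α ⇒ β))))) ⇒ ((((α ⇔ α) · α) · ((α ⇒ α) ⇔ (α ⇔ β))) ⇔ ¬(((α ⇒ α) · β) · (β · (α ⇒ β)))) = 0 ⇒ 0 = 1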